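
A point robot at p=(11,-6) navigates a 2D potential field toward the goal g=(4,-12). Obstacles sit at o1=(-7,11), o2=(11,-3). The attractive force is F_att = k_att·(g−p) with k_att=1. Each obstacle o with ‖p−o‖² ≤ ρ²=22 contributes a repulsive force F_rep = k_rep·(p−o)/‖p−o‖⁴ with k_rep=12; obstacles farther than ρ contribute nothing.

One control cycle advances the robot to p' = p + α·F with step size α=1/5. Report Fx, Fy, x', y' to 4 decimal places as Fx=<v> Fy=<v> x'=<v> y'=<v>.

Fx=-7.0000 Fy=-6.4444 x'=9.6000 y'=-7.2889

F_att = 1·(g−p) = 1·(-7,-6) = (-7.0000,-6.0000)
o1: d²=613 > ρ²=22 → inactive
o2: d²=9 ≤ ρ²=22; F_rep = 12·(0,-3)/9² = (0.0000,-0.4444)
F = F_att + ΣF_rep = (-7.0000,-6.4444)
p' = p + 1/5·F = (9.6000,-7.2889)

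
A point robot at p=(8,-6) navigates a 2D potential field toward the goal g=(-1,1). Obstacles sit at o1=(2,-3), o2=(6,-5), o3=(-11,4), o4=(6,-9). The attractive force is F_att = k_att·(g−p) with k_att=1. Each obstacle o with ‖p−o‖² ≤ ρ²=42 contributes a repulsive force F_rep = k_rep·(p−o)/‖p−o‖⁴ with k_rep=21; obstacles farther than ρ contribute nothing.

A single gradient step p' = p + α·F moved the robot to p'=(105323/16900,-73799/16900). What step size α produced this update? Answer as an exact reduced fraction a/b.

α = 1/4

F_att = 1·(g−p) = 1·(-9,7) = (-9.0000,7.0000)
o1: d²=45 > ρ²=42 → inactive
o2: d²=5 ≤ ρ²=42; F_rep = 21·(2,-1)/5² = (1.6800,-0.8400)
o3: d²=461 > ρ²=42 → inactive
o4: d²=13 ≤ ρ²=42; F_rep = 21·(2,3)/13² = (0.2485,0.3728)
F = F_att + ΣF_rep = (-7.0715,6.5328)
Δp = p'−p = (-1.7679,1.6332); α = Δx/Fx = (-29877/16900) / (-29877/4225) = 1/4
check: Δy/Fy = (27601/16900) / (27601/4225) = 1/4 ✓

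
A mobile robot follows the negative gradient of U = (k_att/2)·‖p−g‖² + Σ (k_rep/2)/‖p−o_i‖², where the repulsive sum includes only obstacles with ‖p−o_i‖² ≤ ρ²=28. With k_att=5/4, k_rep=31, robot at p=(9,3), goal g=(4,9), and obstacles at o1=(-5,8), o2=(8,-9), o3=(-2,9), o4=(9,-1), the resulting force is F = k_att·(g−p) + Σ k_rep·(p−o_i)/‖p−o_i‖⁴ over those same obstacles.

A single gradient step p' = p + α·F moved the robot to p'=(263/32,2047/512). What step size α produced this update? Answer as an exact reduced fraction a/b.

α = 1/8

F_att = 5/4·(g−p) = 5/4·(-5,6) = (-6.2500,7.5000)
o1: d²=221 > ρ²=28 → inactive
o2: d²=145 > ρ²=28 → inactive
o3: d²=157 > ρ²=28 → inactive
o4: d²=16 ≤ ρ²=28; F_rep = 31·(0,4)/16² = (0.0000,0.4844)
F = F_att + ΣF_rep = (-6.2500,7.9844)
Δp = p'−p = (-0.7812,0.9980); α = Δx/Fx = (-25/32) / (-25/4) = 1/8
check: Δy/Fy = (511/512) / (511/64) = 1/8 ✓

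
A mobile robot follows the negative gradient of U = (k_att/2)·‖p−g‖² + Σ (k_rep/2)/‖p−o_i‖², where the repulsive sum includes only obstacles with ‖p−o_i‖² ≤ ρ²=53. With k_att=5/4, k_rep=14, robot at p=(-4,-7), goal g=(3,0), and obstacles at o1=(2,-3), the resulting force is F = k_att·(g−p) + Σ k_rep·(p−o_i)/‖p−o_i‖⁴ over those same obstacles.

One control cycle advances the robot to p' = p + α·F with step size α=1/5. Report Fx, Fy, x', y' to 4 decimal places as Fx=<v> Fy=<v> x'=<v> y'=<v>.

F_att = 5/4·(g−p) = 5/4·(7,7) = (8.7500,8.7500)
o1: d²=52 ≤ ρ²=53; F_rep = 14·(-6,-4)/52² = (-0.0311,-0.0207)
F = F_att + ΣF_rep = (8.7189,8.7293)
p' = p + 1/5·F = (-2.2562,-5.2541)

Fx=8.7189 Fy=8.7293 x'=-2.2562 y'=-5.2541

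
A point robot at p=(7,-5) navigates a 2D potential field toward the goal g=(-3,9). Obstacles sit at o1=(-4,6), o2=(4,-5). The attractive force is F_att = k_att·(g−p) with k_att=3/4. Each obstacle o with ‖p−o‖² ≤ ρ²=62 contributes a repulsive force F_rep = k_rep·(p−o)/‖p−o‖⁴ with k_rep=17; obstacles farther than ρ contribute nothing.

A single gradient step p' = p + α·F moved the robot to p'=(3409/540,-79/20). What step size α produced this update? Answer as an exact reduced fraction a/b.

α = 1/10

F_att = 3/4·(g−p) = 3/4·(-10,14) = (-7.5000,10.5000)
o1: d²=242 > ρ²=62 → inactive
o2: d²=9 ≤ ρ²=62; F_rep = 17·(3,0)/9² = (0.6296,0.0000)
F = F_att + ΣF_rep = (-6.8704,10.5000)
Δp = p'−p = (-0.6870,1.0500); α = Δx/Fx = (-371/540) / (-371/54) = 1/10
check: Δy/Fy = (21/20) / (21/2) = 1/10 ✓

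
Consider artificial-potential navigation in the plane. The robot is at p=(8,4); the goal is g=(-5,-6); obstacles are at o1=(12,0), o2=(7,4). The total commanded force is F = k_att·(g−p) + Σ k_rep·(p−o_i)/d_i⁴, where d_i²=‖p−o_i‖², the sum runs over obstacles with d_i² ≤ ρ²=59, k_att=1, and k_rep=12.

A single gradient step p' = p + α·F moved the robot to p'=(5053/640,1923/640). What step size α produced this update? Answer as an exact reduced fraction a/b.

F_att = 1·(g−p) = 1·(-13,-10) = (-13.0000,-10.0000)
o1: d²=32 ≤ ρ²=59; F_rep = 12·(-4,4)/32² = (-0.0469,0.0469)
o2: d²=1 ≤ ρ²=59; F_rep = 12·(1,0)/1² = (12.0000,0.0000)
F = F_att + ΣF_rep = (-1.0469,-9.9531)
Δp = p'−p = (-0.1047,-0.9953); α = Δx/Fx = (-67/640) / (-67/64) = 1/10
check: Δy/Fy = (-637/640) / (-637/64) = 1/10 ✓

α = 1/10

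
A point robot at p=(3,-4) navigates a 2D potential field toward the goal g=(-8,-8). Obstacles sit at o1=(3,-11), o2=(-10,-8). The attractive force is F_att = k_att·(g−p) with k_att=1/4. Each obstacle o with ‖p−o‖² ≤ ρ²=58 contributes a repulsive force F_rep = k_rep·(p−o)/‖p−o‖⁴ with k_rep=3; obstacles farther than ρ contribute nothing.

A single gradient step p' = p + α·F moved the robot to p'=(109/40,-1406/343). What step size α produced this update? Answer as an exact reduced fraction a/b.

α = 1/10

F_att = 1/4·(g−p) = 1/4·(-11,-4) = (-2.7500,-1.0000)
o1: d²=49 ≤ ρ²=58; F_rep = 3·(0,7)/49² = (0.0000,0.0087)
o2: d²=185 > ρ²=58 → inactive
F = F_att + ΣF_rep = (-2.7500,-0.9913)
Δp = p'−p = (-0.2750,-0.0991); α = Δx/Fx = (-11/40) / (-11/4) = 1/10
check: Δy/Fy = (-34/343) / (-340/343) = 1/10 ✓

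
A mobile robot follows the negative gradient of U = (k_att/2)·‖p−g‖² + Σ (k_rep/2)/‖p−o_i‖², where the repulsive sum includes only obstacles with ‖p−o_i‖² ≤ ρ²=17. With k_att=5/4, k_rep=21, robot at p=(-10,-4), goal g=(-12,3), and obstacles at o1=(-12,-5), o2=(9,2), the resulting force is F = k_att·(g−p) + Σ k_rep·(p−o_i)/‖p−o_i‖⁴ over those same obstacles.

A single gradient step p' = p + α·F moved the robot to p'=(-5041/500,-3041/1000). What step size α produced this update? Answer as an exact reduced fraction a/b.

α = 1/10

F_att = 5/4·(g−p) = 5/4·(-2,7) = (-2.5000,8.7500)
o1: d²=5 ≤ ρ²=17; F_rep = 21·(2,1)/5² = (1.6800,0.8400)
o2: d²=397 > ρ²=17 → inactive
F = F_att + ΣF_rep = (-0.8200,9.5900)
Δp = p'−p = (-0.0820,0.9590); α = Δx/Fx = (-41/500) / (-41/50) = 1/10
check: Δy/Fy = (959/1000) / (959/100) = 1/10 ✓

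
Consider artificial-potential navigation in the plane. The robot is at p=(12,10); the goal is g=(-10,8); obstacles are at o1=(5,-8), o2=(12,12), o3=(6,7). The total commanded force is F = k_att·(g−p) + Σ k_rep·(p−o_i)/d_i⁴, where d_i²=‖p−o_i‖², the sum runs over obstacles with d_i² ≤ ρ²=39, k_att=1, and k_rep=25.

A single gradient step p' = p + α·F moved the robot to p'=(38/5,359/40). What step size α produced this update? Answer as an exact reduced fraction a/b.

α = 1/5

F_att = 1·(g−p) = 1·(-22,-2) = (-22.0000,-2.0000)
o1: d²=373 > ρ²=39 → inactive
o2: d²=4 ≤ ρ²=39; F_rep = 25·(0,-2)/4² = (0.0000,-3.1250)
o3: d²=45 > ρ²=39 → inactive
F = F_att + ΣF_rep = (-22.0000,-5.1250)
Δp = p'−p = (-4.4000,-1.0250); α = Δx/Fx = (-22/5) / (-22) = 1/5
check: Δy/Fy = (-41/40) / (-41/8) = 1/5 ✓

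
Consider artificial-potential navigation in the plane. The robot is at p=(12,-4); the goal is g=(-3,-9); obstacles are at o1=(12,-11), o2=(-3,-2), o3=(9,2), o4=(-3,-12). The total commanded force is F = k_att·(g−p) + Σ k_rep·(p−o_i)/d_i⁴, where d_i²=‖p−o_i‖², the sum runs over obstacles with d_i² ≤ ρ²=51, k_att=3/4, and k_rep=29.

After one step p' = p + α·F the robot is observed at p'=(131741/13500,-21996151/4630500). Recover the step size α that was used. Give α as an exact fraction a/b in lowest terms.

F_att = 3/4·(g−p) = 3/4·(-15,-5) = (-11.2500,-3.7500)
o1: d²=49 ≤ ρ²=51; F_rep = 29·(0,7)/49² = (0.0000,0.0845)
o2: d²=229 > ρ²=51 → inactive
o3: d²=45 ≤ ρ²=51; F_rep = 29·(3,-6)/45² = (0.0430,-0.0859)
o4: d²=289 > ρ²=51 → inactive
F = F_att + ΣF_rep = (-11.2070,-3.7514)
Δp = p'−p = (-2.2414,-0.7503); α = Δx/Fx = (-30259/13500) / (-30259/2700) = 1/5
check: Δy/Fy = (-3474151/4630500) / (-3474151/926100) = 1/5 ✓

α = 1/5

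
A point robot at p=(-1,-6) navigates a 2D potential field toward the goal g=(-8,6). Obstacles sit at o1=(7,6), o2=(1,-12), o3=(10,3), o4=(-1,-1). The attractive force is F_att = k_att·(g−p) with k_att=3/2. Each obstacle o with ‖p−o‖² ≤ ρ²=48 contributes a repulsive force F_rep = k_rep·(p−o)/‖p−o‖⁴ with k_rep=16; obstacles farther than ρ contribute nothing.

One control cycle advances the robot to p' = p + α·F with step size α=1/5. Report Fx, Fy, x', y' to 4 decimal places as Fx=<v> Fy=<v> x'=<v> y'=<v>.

Fx=-10.5200 Fy=17.9320 x'=-3.1040 y'=-2.4136

F_att = 3/2·(g−p) = 3/2·(-7,12) = (-10.5000,18.0000)
o1: d²=208 > ρ²=48 → inactive
o2: d²=40 ≤ ρ²=48; F_rep = 16·(-2,6)/40² = (-0.0200,0.0600)
o3: d²=202 > ρ²=48 → inactive
o4: d²=25 ≤ ρ²=48; F_rep = 16·(0,-5)/25² = (0.0000,-0.1280)
F = F_att + ΣF_rep = (-10.5200,17.9320)
p' = p + 1/5·F = (-3.1040,-2.4136)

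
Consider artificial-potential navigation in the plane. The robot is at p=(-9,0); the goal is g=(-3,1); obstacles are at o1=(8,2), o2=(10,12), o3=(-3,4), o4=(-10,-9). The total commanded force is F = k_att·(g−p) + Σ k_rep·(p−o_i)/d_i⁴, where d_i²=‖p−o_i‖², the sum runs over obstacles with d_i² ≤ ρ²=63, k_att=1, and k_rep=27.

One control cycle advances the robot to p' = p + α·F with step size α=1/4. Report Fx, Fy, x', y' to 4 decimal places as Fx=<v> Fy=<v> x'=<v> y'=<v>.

Fx=5.9401 Fy=0.9601 x'=-7.5150 y'=0.2400

F_att = 1·(g−p) = 1·(6,1) = (6.0000,1.0000)
o1: d²=293 > ρ²=63 → inactive
o2: d²=505 > ρ²=63 → inactive
o3: d²=52 ≤ ρ²=63; F_rep = 27·(-6,-4)/52² = (-0.0599,-0.0399)
o4: d²=82 > ρ²=63 → inactive
F = F_att + ΣF_rep = (5.9401,0.9601)
p' = p + 1/4·F = (-7.5150,0.2400)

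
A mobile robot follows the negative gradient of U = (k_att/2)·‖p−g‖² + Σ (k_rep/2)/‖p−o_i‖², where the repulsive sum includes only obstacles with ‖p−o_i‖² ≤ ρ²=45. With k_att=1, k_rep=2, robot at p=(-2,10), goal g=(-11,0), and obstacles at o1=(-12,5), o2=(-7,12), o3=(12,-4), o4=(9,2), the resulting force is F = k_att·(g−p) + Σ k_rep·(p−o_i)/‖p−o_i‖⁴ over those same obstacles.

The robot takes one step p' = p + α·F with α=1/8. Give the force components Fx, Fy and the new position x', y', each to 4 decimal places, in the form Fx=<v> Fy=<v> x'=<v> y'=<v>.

Fx=-8.9881 Fy=-10.0048 x'=-3.1235 y'=8.7494

F_att = 1·(g−p) = 1·(-9,-10) = (-9.0000,-10.0000)
o1: d²=125 > ρ²=45 → inactive
o2: d²=29 ≤ ρ²=45; F_rep = 2·(5,-2)/29² = (0.0119,-0.0048)
o3: d²=392 > ρ²=45 → inactive
o4: d²=185 > ρ²=45 → inactive
F = F_att + ΣF_rep = (-8.9881,-10.0048)
p' = p + 1/8·F = (-3.1235,8.7494)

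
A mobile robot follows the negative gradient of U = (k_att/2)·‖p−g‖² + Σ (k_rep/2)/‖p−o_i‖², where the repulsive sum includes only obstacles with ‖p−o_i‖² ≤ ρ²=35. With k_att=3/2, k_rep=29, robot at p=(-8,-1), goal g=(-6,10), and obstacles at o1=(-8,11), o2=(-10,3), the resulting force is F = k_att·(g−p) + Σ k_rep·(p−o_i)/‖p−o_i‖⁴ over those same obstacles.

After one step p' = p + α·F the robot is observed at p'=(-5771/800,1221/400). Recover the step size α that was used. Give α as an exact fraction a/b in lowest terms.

α = 1/4

F_att = 3/2·(g−p) = 3/2·(2,11) = (3.0000,16.5000)
o1: d²=144 > ρ²=35 → inactive
o2: d²=20 ≤ ρ²=35; F_rep = 29·(2,-4)/20² = (0.1450,-0.2900)
F = F_att + ΣF_rep = (3.1450,16.2100)
Δp = p'−p = (0.7863,4.0525); α = Δx/Fx = (629/800) / (629/200) = 1/4
check: Δy/Fy = (1621/400) / (1621/100) = 1/4 ✓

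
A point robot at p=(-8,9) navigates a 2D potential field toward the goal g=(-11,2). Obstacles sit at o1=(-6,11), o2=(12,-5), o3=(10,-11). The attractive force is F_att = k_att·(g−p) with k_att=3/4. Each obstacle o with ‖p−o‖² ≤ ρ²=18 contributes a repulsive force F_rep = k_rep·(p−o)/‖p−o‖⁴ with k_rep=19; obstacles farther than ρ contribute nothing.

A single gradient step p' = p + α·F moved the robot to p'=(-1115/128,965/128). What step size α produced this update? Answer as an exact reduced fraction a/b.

α = 1/4

F_att = 3/4·(g−p) = 3/4·(-3,-7) = (-2.2500,-5.2500)
o1: d²=8 ≤ ρ²=18; F_rep = 19·(-2,-2)/8² = (-0.5938,-0.5938)
o2: d²=596 > ρ²=18 → inactive
o3: d²=724 > ρ²=18 → inactive
F = F_att + ΣF_rep = (-2.8438,-5.8438)
Δp = p'−p = (-0.7109,-1.4609); α = Δx/Fx = (-91/128) / (-91/32) = 1/4
check: Δy/Fy = (-187/128) / (-187/32) = 1/4 ✓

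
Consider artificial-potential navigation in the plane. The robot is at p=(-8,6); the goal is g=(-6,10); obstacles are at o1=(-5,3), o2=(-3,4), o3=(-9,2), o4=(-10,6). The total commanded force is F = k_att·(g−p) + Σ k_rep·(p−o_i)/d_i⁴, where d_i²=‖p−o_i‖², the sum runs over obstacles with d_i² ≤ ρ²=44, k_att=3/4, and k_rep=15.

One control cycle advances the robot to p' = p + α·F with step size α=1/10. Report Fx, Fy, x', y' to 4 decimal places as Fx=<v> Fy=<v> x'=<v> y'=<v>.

Fx=3.1988 Fy=3.3822 x'=-7.6801 y'=6.3382

F_att = 3/4·(g−p) = 3/4·(2,4) = (1.5000,3.0000)
o1: d²=18 ≤ ρ²=44; F_rep = 15·(-3,3)/18² = (-0.1389,0.1389)
o2: d²=29 ≤ ρ²=44; F_rep = 15·(-5,2)/29² = (-0.0892,0.0357)
o3: d²=17 ≤ ρ²=44; F_rep = 15·(1,4)/17² = (0.0519,0.2076)
o4: d²=4 ≤ ρ²=44; F_rep = 15·(2,0)/4² = (1.8750,0.0000)
F = F_att + ΣF_rep = (3.1988,3.3822)
p' = p + 1/10·F = (-7.6801,6.3382)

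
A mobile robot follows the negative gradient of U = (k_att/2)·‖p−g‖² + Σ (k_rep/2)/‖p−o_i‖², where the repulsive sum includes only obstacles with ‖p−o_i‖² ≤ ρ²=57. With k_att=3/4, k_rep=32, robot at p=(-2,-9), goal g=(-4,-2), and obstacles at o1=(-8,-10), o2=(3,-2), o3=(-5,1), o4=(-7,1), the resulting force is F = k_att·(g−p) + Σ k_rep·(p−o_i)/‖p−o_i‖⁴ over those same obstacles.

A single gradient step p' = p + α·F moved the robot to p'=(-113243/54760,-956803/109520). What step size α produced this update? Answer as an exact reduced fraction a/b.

F_att = 3/4·(g−p) = 3/4·(-2,7) = (-1.5000,5.2500)
o1: d²=37 ≤ ρ²=57; F_rep = 32·(6,1)/37² = (0.1402,0.0234)
o2: d²=74 > ρ²=57 → inactive
o3: d²=109 > ρ²=57 → inactive
o4: d²=125 > ρ²=57 → inactive
F = F_att + ΣF_rep = (-1.3598,5.2734)
Δp = p'−p = (-0.0680,0.2637); α = Δx/Fx = (-3723/54760) / (-3723/2738) = 1/20
check: Δy/Fy = (28877/109520) / (28877/5476) = 1/20 ✓

α = 1/20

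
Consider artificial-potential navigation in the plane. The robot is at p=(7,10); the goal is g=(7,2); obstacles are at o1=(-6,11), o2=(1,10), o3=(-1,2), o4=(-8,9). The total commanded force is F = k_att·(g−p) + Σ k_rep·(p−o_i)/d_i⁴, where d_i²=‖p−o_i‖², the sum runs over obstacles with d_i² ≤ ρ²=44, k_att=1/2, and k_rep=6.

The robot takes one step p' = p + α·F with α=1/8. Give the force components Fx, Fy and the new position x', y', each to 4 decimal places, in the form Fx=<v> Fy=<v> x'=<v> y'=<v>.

F_att = 1/2·(g−p) = 1/2·(0,-8) = (0.0000,-4.0000)
o1: d²=170 > ρ²=44 → inactive
o2: d²=36 ≤ ρ²=44; F_rep = 6·(6,0)/36² = (0.0278,0.0000)
o3: d²=128 > ρ²=44 → inactive
o4: d²=226 > ρ²=44 → inactive
F = F_att + ΣF_rep = (0.0278,-4.0000)
p' = p + 1/8·F = (7.0035,9.5000)

Fx=0.0278 Fy=-4.0000 x'=7.0035 y'=9.5000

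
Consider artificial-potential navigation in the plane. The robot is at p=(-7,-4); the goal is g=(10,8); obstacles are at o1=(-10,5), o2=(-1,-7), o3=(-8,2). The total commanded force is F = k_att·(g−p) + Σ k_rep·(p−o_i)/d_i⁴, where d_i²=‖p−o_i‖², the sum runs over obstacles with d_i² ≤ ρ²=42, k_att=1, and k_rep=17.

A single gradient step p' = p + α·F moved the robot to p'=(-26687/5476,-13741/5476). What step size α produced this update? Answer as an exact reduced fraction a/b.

α = 1/8

F_att = 1·(g−p) = 1·(17,12) = (17.0000,12.0000)
o1: d²=90 > ρ²=42 → inactive
o2: d²=45 > ρ²=42 → inactive
o3: d²=37 ≤ ρ²=42; F_rep = 17·(1,-6)/37² = (0.0124,-0.0745)
F = F_att + ΣF_rep = (17.0124,11.9255)
Δp = p'−p = (2.1266,1.4907); α = Δx/Fx = (11645/5476) / (23290/1369) = 1/8
check: Δy/Fy = (8163/5476) / (16326/1369) = 1/8 ✓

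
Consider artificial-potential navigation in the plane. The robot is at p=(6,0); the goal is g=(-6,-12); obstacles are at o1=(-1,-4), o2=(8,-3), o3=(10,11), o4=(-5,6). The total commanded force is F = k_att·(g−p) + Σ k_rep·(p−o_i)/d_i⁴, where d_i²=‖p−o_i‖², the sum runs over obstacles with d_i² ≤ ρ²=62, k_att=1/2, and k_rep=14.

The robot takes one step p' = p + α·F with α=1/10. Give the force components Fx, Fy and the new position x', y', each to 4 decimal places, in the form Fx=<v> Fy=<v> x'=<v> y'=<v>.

F_att = 1/2·(g−p) = 1/2·(-12,-12) = (-6.0000,-6.0000)
o1: d²=65 > ρ²=62 → inactive
o2: d²=13 ≤ ρ²=62; F_rep = 14·(-2,3)/13² = (-0.1657,0.2485)
o3: d²=137 > ρ²=62 → inactive
o4: d²=157 > ρ²=62 → inactive
F = F_att + ΣF_rep = (-6.1657,-5.7515)
p' = p + 1/10·F = (5.3834,-0.5751)

Fx=-6.1657 Fy=-5.7515 x'=5.3834 y'=-0.5751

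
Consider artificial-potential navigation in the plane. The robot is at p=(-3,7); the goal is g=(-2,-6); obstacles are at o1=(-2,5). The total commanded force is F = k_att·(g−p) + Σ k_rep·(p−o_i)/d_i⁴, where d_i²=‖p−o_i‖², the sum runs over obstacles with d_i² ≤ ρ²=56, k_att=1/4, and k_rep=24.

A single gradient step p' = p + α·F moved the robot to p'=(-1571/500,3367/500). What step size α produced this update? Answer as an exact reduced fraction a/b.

F_att = 1/4·(g−p) = 1/4·(1,-13) = (0.2500,-3.2500)
o1: d²=5 ≤ ρ²=56; F_rep = 24·(-1,2)/5² = (-0.9600,1.9200)
F = F_att + ΣF_rep = (-0.7100,-1.3300)
Δp = p'−p = (-0.1420,-0.2660); α = Δx/Fx = (-71/500) / (-71/100) = 1/5
check: Δy/Fy = (-133/500) / (-133/100) = 1/5 ✓

α = 1/5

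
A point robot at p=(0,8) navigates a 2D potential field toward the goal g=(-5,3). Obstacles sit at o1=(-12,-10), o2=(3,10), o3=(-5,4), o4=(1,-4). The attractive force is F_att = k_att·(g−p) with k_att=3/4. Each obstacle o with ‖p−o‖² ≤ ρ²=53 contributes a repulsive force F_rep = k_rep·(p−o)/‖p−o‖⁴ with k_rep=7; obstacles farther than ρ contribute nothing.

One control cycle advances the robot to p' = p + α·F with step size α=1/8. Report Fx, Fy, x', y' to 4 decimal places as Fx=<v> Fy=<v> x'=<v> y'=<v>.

Fx=-3.8534 Fy=-3.8162 x'=-0.4817 y'=7.5230

F_att = 3/4·(g−p) = 3/4·(-5,-5) = (-3.7500,-3.7500)
o1: d²=468 > ρ²=53 → inactive
o2: d²=13 ≤ ρ²=53; F_rep = 7·(-3,-2)/13² = (-0.1243,-0.0828)
o3: d²=41 ≤ ρ²=53; F_rep = 7·(5,4)/41² = (0.0208,0.0167)
o4: d²=145 > ρ²=53 → inactive
F = F_att + ΣF_rep = (-3.8534,-3.8162)
p' = p + 1/8·F = (-0.4817,7.5230)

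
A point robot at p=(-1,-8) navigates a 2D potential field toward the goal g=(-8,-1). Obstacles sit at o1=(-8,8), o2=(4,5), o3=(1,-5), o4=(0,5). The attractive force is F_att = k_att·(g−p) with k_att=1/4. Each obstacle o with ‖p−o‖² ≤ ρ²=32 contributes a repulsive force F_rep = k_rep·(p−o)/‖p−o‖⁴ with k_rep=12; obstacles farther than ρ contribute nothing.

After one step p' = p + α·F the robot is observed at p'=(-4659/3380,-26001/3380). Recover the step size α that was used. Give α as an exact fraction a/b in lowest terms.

α = 1/5

F_att = 1/4·(g−p) = 1/4·(-7,7) = (-1.7500,1.7500)
o1: d²=305 > ρ²=32 → inactive
o2: d²=194 > ρ²=32 → inactive
o3: d²=13 ≤ ρ²=32; F_rep = 12·(-2,-3)/13² = (-0.1420,-0.2130)
o4: d²=170 > ρ²=32 → inactive
F = F_att + ΣF_rep = (-1.8920,1.5370)
Δp = p'−p = (-0.3784,0.3074); α = Δx/Fx = (-1279/3380) / (-1279/676) = 1/5
check: Δy/Fy = (1039/3380) / (1039/676) = 1/5 ✓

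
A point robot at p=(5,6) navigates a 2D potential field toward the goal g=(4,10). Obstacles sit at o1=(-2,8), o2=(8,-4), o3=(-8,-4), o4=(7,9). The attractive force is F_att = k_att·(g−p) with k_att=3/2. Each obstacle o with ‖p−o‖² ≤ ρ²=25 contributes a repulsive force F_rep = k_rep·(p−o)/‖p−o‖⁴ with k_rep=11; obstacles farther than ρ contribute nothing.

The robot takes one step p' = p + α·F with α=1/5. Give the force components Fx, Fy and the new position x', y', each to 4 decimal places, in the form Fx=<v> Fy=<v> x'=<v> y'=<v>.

F_att = 3/2·(g−p) = 3/2·(-1,4) = (-1.5000,6.0000)
o1: d²=53 > ρ²=25 → inactive
o2: d²=109 > ρ²=25 → inactive
o3: d²=269 > ρ²=25 → inactive
o4: d²=13 ≤ ρ²=25; F_rep = 11·(-2,-3)/13² = (-0.1302,-0.1953)
F = F_att + ΣF_rep = (-1.6302,5.8047)
p' = p + 1/5·F = (4.6740,7.1609)

Fx=-1.6302 Fy=5.8047 x'=4.6740 y'=7.1609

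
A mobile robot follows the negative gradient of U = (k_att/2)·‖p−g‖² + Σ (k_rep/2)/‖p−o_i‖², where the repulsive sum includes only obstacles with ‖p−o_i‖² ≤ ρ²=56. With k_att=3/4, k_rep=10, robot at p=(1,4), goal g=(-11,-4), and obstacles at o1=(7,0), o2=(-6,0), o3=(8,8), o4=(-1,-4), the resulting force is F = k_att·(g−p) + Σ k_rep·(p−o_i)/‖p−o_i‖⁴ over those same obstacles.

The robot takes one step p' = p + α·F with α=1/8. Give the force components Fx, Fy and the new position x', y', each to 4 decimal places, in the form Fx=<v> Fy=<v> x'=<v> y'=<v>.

F_att = 3/4·(g−p) = 3/4·(-12,-8) = (-9.0000,-6.0000)
o1: d²=52 ≤ ρ²=56; F_rep = 10·(-6,4)/52² = (-0.0222,0.0148)
o2: d²=65 > ρ²=56 → inactive
o3: d²=65 > ρ²=56 → inactive
o4: d²=68 > ρ²=56 → inactive
F = F_att + ΣF_rep = (-9.0222,-5.9852)
p' = p + 1/8·F = (-0.1278,3.2518)

Fx=-9.0222 Fy=-5.9852 x'=-0.1278 y'=3.2518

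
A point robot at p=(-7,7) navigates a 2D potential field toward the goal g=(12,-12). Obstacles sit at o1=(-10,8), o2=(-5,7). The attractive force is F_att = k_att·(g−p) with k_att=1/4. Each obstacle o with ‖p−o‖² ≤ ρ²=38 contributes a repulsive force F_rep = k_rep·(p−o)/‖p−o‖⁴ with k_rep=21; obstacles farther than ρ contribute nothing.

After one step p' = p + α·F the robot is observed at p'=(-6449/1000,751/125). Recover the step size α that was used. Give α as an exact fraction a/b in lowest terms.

α = 1/5

F_att = 1/4·(g−p) = 1/4·(19,-19) = (4.7500,-4.7500)
o1: d²=10 ≤ ρ²=38; F_rep = 21·(3,-1)/10² = (0.6300,-0.2100)
o2: d²=4 ≤ ρ²=38; F_rep = 21·(-2,0)/4² = (-2.6250,0.0000)
F = F_att + ΣF_rep = (2.7550,-4.9600)
Δp = p'−p = (0.5510,-0.9920); α = Δx/Fx = (551/1000) / (551/200) = 1/5
check: Δy/Fy = (-124/125) / (-124/25) = 1/5 ✓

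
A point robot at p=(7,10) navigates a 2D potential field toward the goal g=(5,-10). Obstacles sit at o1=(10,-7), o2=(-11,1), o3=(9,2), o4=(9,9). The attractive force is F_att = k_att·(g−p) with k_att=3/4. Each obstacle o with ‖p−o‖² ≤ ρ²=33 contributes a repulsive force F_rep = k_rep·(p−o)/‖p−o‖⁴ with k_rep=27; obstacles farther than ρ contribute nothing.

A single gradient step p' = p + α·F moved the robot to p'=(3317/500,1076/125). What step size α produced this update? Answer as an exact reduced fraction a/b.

α = 1/10

F_att = 3/4·(g−p) = 3/4·(-2,-20) = (-1.5000,-15.0000)
o1: d²=298 > ρ²=33 → inactive
o2: d²=405 > ρ²=33 → inactive
o3: d²=68 > ρ²=33 → inactive
o4: d²=5 ≤ ρ²=33; F_rep = 27·(-2,1)/5² = (-2.1600,1.0800)
F = F_att + ΣF_rep = (-3.6600,-13.9200)
Δp = p'−p = (-0.3660,-1.3920); α = Δx/Fx = (-183/500) / (-183/50) = 1/10
check: Δy/Fy = (-174/125) / (-348/25) = 1/10 ✓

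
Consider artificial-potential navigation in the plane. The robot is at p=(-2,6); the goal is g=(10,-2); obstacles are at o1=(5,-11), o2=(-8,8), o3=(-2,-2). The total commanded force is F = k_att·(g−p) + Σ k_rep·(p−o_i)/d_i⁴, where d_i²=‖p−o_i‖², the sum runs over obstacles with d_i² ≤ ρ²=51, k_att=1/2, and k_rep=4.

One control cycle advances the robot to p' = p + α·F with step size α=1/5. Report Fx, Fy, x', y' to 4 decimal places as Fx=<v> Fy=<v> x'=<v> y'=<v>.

F_att = 1/2·(g−p) = 1/2·(12,-8) = (6.0000,-4.0000)
o1: d²=338 > ρ²=51 → inactive
o2: d²=40 ≤ ρ²=51; F_rep = 4·(6,-2)/40² = (0.0150,-0.0050)
o3: d²=64 > ρ²=51 → inactive
F = F_att + ΣF_rep = (6.0150,-4.0050)
p' = p + 1/5·F = (-0.7970,5.1990)

Fx=6.0150 Fy=-4.0050 x'=-0.7970 y'=5.1990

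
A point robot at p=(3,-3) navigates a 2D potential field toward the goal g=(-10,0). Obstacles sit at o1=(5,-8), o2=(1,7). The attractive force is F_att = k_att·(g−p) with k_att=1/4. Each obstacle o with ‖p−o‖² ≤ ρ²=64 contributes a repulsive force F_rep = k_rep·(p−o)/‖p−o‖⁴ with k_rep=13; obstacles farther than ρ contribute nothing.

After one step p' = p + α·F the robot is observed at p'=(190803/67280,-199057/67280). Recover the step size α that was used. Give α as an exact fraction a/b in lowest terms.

F_att = 1/4·(g−p) = 1/4·(-13,3) = (-3.2500,0.7500)
o1: d²=29 ≤ ρ²=64; F_rep = 13·(-2,5)/29² = (-0.0309,0.0773)
o2: d²=104 > ρ²=64 → inactive
F = F_att + ΣF_rep = (-3.2809,0.8273)
Δp = p'−p = (-0.1640,0.0414); α = Δx/Fx = (-11037/67280) / (-11037/3364) = 1/20
check: Δy/Fy = (2783/67280) / (2783/3364) = 1/20 ✓

α = 1/20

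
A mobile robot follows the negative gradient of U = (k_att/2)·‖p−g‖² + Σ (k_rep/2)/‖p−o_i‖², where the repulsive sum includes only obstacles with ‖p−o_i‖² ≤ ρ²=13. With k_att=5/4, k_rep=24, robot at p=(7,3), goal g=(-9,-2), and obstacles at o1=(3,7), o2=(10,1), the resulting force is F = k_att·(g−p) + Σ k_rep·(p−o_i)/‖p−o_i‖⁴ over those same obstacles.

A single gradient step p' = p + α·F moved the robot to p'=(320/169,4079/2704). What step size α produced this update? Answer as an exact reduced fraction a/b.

F_att = 5/4·(g−p) = 5/4·(-16,-5) = (-20.0000,-6.2500)
o1: d²=32 > ρ²=13 → inactive
o2: d²=13 ≤ ρ²=13; F_rep = 24·(-3,2)/13² = (-0.4260,0.2840)
F = F_att + ΣF_rep = (-20.4260,-5.9660)
Δp = p'−p = (-5.1065,-1.4915); α = Δx/Fx = (-863/169) / (-3452/169) = 1/4
check: Δy/Fy = (-4033/2704) / (-4033/676) = 1/4 ✓

α = 1/4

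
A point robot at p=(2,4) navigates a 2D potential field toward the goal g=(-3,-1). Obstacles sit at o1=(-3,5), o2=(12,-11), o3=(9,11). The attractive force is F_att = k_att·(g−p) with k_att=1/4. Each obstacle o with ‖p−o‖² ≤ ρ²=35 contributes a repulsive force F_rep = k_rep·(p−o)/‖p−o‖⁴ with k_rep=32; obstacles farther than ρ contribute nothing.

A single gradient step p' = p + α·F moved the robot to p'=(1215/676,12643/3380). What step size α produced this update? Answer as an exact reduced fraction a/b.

α = 1/5

F_att = 1/4·(g−p) = 1/4·(-5,-5) = (-1.2500,-1.2500)
o1: d²=26 ≤ ρ²=35; F_rep = 32·(5,-1)/26² = (0.2367,-0.0473)
o2: d²=325 > ρ²=35 → inactive
o3: d²=98 > ρ²=35 → inactive
F = F_att + ΣF_rep = (-1.0133,-1.2973)
Δp = p'−p = (-0.2027,-0.2595); α = Δx/Fx = (-137/676) / (-685/676) = 1/5
check: Δy/Fy = (-877/3380) / (-877/676) = 1/5 ✓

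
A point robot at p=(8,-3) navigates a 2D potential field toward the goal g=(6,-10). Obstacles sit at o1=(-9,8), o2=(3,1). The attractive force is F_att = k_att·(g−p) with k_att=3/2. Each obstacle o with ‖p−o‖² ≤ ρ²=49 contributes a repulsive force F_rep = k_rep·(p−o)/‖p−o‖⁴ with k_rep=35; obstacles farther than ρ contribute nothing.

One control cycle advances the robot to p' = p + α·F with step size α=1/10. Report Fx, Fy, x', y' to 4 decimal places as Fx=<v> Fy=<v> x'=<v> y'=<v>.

Fx=-2.8959 Fy=-10.5833 x'=7.7104 y'=-4.0583

F_att = 3/2·(g−p) = 3/2·(-2,-7) = (-3.0000,-10.5000)
o1: d²=410 > ρ²=49 → inactive
o2: d²=41 ≤ ρ²=49; F_rep = 35·(5,-4)/41² = (0.1041,-0.0833)
F = F_att + ΣF_rep = (-2.8959,-10.5833)
p' = p + 1/10·F = (7.7104,-4.0583)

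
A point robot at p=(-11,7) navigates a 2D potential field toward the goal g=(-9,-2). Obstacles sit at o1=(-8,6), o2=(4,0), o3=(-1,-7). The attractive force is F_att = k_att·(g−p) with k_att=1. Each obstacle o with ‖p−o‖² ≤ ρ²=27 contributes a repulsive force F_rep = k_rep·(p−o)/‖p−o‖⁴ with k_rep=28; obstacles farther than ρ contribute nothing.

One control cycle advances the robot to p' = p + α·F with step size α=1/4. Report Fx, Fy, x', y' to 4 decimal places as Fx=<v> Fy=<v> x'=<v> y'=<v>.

F_att = 1·(g−p) = 1·(2,-9) = (2.0000,-9.0000)
o1: d²=10 ≤ ρ²=27; F_rep = 28·(-3,1)/10² = (-0.8400,0.2800)
o2: d²=274 > ρ²=27 → inactive
o3: d²=296 > ρ²=27 → inactive
F = F_att + ΣF_rep = (1.1600,-8.7200)
p' = p + 1/4·F = (-10.7100,4.8200)

Fx=1.1600 Fy=-8.7200 x'=-10.7100 y'=4.8200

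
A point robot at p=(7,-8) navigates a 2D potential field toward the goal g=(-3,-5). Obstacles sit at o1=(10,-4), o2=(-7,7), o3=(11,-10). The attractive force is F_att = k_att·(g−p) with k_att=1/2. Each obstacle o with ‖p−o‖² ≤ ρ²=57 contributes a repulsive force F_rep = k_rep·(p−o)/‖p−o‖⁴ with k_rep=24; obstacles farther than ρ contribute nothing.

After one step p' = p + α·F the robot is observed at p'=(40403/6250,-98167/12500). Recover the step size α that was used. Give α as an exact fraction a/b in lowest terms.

α = 1/10

F_att = 1/2·(g−p) = 1/2·(-10,3) = (-5.0000,1.5000)
o1: d²=25 ≤ ρ²=57; F_rep = 24·(-3,-4)/25² = (-0.1152,-0.1536)
o2: d²=421 > ρ²=57 → inactive
o3: d²=20 ≤ ρ²=57; F_rep = 24·(-4,2)/20² = (-0.2400,0.1200)
F = F_att + ΣF_rep = (-5.3552,1.4664)
Δp = p'−p = (-0.5355,0.1466); α = Δx/Fx = (-3347/6250) / (-3347/625) = 1/10
check: Δy/Fy = (1833/12500) / (1833/1250) = 1/10 ✓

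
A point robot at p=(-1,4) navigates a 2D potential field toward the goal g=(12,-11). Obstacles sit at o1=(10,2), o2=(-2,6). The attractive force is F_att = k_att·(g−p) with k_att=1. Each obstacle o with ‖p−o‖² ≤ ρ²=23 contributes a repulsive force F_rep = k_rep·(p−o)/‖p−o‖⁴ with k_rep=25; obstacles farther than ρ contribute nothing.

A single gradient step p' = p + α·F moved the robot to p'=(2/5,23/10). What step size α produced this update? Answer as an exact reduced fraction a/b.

α = 1/10

F_att = 1·(g−p) = 1·(13,-15) = (13.0000,-15.0000)
o1: d²=125 > ρ²=23 → inactive
o2: d²=5 ≤ ρ²=23; F_rep = 25·(1,-2)/5² = (1.0000,-2.0000)
F = F_att + ΣF_rep = (14.0000,-17.0000)
Δp = p'−p = (1.4000,-1.7000); α = Δx/Fx = (7/5) / (14) = 1/10
check: Δy/Fy = (-17/10) / (-17) = 1/10 ✓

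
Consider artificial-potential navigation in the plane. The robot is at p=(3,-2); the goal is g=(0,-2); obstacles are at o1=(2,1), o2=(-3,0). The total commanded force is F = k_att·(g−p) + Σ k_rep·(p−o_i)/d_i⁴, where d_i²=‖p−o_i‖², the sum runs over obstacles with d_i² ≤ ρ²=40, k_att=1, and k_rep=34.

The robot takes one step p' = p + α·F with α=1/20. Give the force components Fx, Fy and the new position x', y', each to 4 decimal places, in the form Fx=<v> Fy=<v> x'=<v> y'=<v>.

Fx=-2.5325 Fy=-1.0625 x'=2.8734 y'=-2.0531

F_att = 1·(g−p) = 1·(-3,0) = (-3.0000,0.0000)
o1: d²=10 ≤ ρ²=40; F_rep = 34·(1,-3)/10² = (0.3400,-1.0200)
o2: d²=40 ≤ ρ²=40; F_rep = 34·(6,-2)/40² = (0.1275,-0.0425)
F = F_att + ΣF_rep = (-2.5325,-1.0625)
p' = p + 1/20·F = (2.8734,-2.0531)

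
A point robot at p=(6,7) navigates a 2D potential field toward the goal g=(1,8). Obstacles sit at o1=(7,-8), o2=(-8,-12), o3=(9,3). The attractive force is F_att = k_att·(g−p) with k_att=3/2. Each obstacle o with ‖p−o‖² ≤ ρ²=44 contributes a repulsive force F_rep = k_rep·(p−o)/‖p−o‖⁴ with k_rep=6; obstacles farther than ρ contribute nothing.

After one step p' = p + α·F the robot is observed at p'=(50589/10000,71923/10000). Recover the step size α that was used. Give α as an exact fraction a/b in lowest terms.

α = 1/8

F_att = 3/2·(g−p) = 3/2·(-5,1) = (-7.5000,1.5000)
o1: d²=226 > ρ²=44 → inactive
o2: d²=557 > ρ²=44 → inactive
o3: d²=25 ≤ ρ²=44; F_rep = 6·(-3,4)/25² = (-0.0288,0.0384)
F = F_att + ΣF_rep = (-7.5288,1.5384)
Δp = p'−p = (-0.9411,0.1923); α = Δx/Fx = (-9411/10000) / (-9411/1250) = 1/8
check: Δy/Fy = (1923/10000) / (1923/1250) = 1/8 ✓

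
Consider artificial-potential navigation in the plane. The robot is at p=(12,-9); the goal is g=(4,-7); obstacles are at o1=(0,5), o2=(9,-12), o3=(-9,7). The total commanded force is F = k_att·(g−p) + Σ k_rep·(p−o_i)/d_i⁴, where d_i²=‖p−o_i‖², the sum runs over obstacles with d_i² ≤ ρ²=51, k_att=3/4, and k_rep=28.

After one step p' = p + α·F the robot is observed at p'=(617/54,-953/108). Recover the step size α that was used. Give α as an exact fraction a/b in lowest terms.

F_att = 3/4·(g−p) = 3/4·(-8,2) = (-6.0000,1.5000)
o1: d²=340 > ρ²=51 → inactive
o2: d²=18 ≤ ρ²=51; F_rep = 28·(3,3)/18² = (0.2593,0.2593)
o3: d²=697 > ρ²=51 → inactive
F = F_att + ΣF_rep = (-5.7407,1.7593)
Δp = p'−p = (-0.5741,0.1759); α = Δx/Fx = (-31/54) / (-155/27) = 1/10
check: Δy/Fy = (19/108) / (95/54) = 1/10 ✓

α = 1/10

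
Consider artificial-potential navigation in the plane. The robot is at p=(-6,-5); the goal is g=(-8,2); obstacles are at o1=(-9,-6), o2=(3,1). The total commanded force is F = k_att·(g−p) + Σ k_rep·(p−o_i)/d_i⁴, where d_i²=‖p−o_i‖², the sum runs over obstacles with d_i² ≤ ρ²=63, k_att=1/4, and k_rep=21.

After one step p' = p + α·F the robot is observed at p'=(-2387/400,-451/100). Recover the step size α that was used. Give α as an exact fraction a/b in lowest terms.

α = 1/4

F_att = 1/4·(g−p) = 1/4·(-2,7) = (-0.5000,1.7500)
o1: d²=10 ≤ ρ²=63; F_rep = 21·(3,1)/10² = (0.6300,0.2100)
o2: d²=117 > ρ²=63 → inactive
F = F_att + ΣF_rep = (0.1300,1.9600)
Δp = p'−p = (0.0325,0.4900); α = Δx/Fx = (13/400) / (13/100) = 1/4
check: Δy/Fy = (49/100) / (49/25) = 1/4 ✓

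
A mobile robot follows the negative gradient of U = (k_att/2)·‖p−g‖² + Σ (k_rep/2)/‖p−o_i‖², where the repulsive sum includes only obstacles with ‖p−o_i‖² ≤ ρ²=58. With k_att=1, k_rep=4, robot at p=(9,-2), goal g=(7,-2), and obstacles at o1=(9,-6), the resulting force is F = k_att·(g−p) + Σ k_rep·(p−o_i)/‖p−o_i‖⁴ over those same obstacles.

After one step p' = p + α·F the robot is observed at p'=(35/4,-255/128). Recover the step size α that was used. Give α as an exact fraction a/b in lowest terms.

F_att = 1·(g−p) = 1·(-2,0) = (-2.0000,0.0000)
o1: d²=16 ≤ ρ²=58; F_rep = 4·(0,4)/16² = (0.0000,0.0625)
F = F_att + ΣF_rep = (-2.0000,0.0625)
Δp = p'−p = (-0.2500,0.0078); α = Δx/Fx = (-1/4) / (-2) = 1/8
check: Δy/Fy = (1/128) / (1/16) = 1/8 ✓

α = 1/8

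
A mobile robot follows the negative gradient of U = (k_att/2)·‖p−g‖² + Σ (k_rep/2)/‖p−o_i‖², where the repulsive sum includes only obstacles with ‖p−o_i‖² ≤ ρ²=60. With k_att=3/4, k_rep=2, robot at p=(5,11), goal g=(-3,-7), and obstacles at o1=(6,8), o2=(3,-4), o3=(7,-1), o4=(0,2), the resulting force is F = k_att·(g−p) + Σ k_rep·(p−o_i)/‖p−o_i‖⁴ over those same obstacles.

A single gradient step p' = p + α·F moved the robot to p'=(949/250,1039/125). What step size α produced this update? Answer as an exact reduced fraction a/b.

F_att = 3/4·(g−p) = 3/4·(-8,-18) = (-6.0000,-13.5000)
o1: d²=10 ≤ ρ²=60; F_rep = 2·(-1,3)/10² = (-0.0200,0.0600)
o2: d²=229 > ρ²=60 → inactive
o3: d²=148 > ρ²=60 → inactive
o4: d²=106 > ρ²=60 → inactive
F = F_att + ΣF_rep = (-6.0200,-13.4400)
Δp = p'−p = (-1.2040,-2.6880); α = Δx/Fx = (-301/250) / (-301/50) = 1/5
check: Δy/Fy = (-336/125) / (-336/25) = 1/5 ✓

α = 1/5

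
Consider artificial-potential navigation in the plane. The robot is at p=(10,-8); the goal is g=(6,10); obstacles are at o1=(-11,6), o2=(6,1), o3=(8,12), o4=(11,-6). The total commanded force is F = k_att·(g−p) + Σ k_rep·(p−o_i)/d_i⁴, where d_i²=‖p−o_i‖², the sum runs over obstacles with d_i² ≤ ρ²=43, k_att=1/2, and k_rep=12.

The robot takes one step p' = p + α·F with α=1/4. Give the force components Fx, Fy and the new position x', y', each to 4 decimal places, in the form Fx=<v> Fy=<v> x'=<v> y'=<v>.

Fx=-2.4800 Fy=8.0400 x'=9.3800 y'=-5.9900

F_att = 1/2·(g−p) = 1/2·(-4,18) = (-2.0000,9.0000)
o1: d²=637 > ρ²=43 → inactive
o2: d²=97 > ρ²=43 → inactive
o3: d²=404 > ρ²=43 → inactive
o4: d²=5 ≤ ρ²=43; F_rep = 12·(-1,-2)/5² = (-0.4800,-0.9600)
F = F_att + ΣF_rep = (-2.4800,8.0400)
p' = p + 1/4·F = (9.3800,-5.9900)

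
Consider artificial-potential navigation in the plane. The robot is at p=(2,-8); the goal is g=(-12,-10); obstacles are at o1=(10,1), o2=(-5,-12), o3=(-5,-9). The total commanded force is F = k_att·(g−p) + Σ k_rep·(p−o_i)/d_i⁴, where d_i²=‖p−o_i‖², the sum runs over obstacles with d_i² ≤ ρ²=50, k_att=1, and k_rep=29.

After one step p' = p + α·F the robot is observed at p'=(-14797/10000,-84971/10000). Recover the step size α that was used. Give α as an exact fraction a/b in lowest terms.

F_att = 1·(g−p) = 1·(-14,-2) = (-14.0000,-2.0000)
o1: d²=145 > ρ²=50 → inactive
o2: d²=65 > ρ²=50 → inactive
o3: d²=50 ≤ ρ²=50; F_rep = 29·(7,1)/50² = (0.0812,0.0116)
F = F_att + ΣF_rep = (-13.9188,-1.9884)
Δp = p'−p = (-3.4797,-0.4971); α = Δx/Fx = (-34797/10000) / (-34797/2500) = 1/4
check: Δy/Fy = (-4971/10000) / (-4971/2500) = 1/4 ✓

α = 1/4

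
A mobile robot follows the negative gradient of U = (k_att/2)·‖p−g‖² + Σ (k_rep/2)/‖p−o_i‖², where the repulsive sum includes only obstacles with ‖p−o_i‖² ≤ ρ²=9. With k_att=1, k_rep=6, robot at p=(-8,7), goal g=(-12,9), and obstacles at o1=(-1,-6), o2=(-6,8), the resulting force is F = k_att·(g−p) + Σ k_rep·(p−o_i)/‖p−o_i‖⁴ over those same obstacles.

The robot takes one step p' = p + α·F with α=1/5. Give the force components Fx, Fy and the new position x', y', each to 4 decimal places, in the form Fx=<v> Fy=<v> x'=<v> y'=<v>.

Fx=-4.4800 Fy=1.7600 x'=-8.8960 y'=7.3520

F_att = 1·(g−p) = 1·(-4,2) = (-4.0000,2.0000)
o1: d²=218 > ρ²=9 → inactive
o2: d²=5 ≤ ρ²=9; F_rep = 6·(-2,-1)/5² = (-0.4800,-0.2400)
F = F_att + ΣF_rep = (-4.4800,1.7600)
p' = p + 1/5·F = (-8.8960,7.3520)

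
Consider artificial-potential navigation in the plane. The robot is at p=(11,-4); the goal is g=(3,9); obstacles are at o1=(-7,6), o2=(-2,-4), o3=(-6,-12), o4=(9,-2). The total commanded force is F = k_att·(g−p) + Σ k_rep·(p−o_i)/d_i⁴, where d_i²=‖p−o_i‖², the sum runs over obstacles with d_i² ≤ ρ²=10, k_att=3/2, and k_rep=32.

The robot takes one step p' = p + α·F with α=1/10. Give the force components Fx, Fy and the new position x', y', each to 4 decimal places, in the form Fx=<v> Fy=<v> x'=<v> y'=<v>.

Fx=-11.0000 Fy=18.5000 x'=9.9000 y'=-2.1500

F_att = 3/2·(g−p) = 3/2·(-8,13) = (-12.0000,19.5000)
o1: d²=424 > ρ²=10 → inactive
o2: d²=169 > ρ²=10 → inactive
o3: d²=353 > ρ²=10 → inactive
o4: d²=8 ≤ ρ²=10; F_rep = 32·(2,-2)/8² = (1.0000,-1.0000)
F = F_att + ΣF_rep = (-11.0000,18.5000)
p' = p + 1/10·F = (9.9000,-2.1500)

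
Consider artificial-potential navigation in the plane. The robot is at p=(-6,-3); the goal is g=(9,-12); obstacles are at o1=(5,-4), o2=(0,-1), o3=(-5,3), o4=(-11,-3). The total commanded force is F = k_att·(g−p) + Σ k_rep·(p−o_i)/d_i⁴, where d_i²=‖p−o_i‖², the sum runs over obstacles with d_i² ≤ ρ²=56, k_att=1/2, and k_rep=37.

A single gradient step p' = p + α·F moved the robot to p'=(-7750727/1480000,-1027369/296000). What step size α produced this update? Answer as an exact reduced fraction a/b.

α = 1/10

F_att = 1/2·(g−p) = 1/2·(15,-9) = (7.5000,-4.5000)
o1: d²=122 > ρ²=56 → inactive
o2: d²=40 ≤ ρ²=56; F_rep = 37·(-6,-2)/40² = (-0.1388,-0.0462)
o3: d²=37 ≤ ρ²=56; F_rep = 37·(-1,-6)/37² = (-0.0270,-0.1622)
o4: d²=25 ≤ ρ²=56; F_rep = 37·(5,0)/25² = (0.2960,0.0000)
F = F_att + ΣF_rep = (7.6302,-4.7084)
Δp = p'−p = (0.7630,-0.4708); α = Δx/Fx = (1129273/1480000) / (1129273/148000) = 1/10
check: Δy/Fy = (-139369/296000) / (-139369/29600) = 1/10 ✓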